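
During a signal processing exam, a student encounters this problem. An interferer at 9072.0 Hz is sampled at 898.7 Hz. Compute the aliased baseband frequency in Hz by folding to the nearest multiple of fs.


Compute the nearest integer multiple of fs to the signal:
n = round(9072.0 / 898.7) = 10
f_alias = |9072.0 - 10 * 898.7|
        = |9072.0 - 8987.0|
        = 85.0 Hz

85.0


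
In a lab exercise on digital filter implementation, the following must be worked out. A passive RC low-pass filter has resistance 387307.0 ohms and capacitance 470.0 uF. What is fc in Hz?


Cutoff frequency of a first-order RC filter:
fc = 1 / (2 * pi * R * C)
C = 470.0 uF = 0.00047 F
fc = 1 / (2 * pi * 387307.0 * 0.00047)
   = 1 / 1143.7551763309
   = 0.000874 Hz

0.000874 Hz


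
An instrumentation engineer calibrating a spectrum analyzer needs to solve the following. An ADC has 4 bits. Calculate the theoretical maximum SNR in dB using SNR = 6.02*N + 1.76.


Theoretical SNR for a full-scale sinusoid:
SNR = 6.02 * N + 1.76
    = 6.02 * 4 + 1.76
    = 24.08 + 1.76
    = 25.84 dB

25.84 dB


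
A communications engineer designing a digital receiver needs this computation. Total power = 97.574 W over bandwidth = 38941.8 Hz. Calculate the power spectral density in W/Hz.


Power spectral density:
PSD = P / BW
    = 97.574 / 38941.8
    = 0.00250564 W/Hz

0.00250564 W/Hz


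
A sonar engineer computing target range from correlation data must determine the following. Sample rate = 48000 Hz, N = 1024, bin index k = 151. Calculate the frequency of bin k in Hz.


Frequency of DFT bin k:
f_k = k * fs / N
    = 151 * 48000 / 1024
    = 7248000 / 1024
    = 7078.125 Hz

7078.125 Hz


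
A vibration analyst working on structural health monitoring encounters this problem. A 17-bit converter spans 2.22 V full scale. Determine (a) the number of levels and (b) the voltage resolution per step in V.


Step 1 — number of quantization levels:
L = 2^N = 2^17 = 131072

Step 2 — LSB step size:
delta = Vfs / L
      = 2.22 / 131072
      = 1.694e-05 V

Levels = 131072; step size = 1.694e-05 V


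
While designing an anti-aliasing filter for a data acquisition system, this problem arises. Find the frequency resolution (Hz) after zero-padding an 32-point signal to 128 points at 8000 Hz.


Frequency resolution after zero-padding:
N_padded = 32 * 4 = 128
df = fs / N_padded
   = 8000 / 128
   = 62.5 Hz

62.5 Hz


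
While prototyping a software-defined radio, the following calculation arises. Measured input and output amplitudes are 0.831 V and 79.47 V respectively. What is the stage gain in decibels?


Voltage gain in dB:
G = 20 * log10(Vout / Vin)
  = 20 * log10(79.47 / 0.831)
  = 20 * log10(95.631769)
  = 20 * 1.980602
  = 39.61 dB

39.61 dB


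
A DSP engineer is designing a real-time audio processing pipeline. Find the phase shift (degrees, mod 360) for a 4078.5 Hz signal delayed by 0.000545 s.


Phase shift from frequency and time delay:
phi = 360 * f * t_delay
    = 360 * 4078.5 * 0.000545
    = 800.2 degrees
    mod 360 = 80.2 degrees

80.2 degrees


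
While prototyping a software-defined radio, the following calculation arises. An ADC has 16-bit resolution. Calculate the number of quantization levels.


Number of quantization levels = 2^N
= 2^16
= 65536

65536


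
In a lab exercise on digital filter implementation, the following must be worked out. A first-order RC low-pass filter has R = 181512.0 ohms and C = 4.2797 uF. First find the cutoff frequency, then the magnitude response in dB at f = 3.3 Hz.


Step 1 — cutoff frequency:
fc = 1 / (2*pi*R*C)
C = 4.2797 uF = 4.2797e-06 F
fc = 1 / (2*pi*181512.0*4.2797e-06)
   = 0.204881 Hz

Step 2 — magnitude at f = 3.3 Hz:
|H(f)| = 1 / sqrt(1 + (f/fc)^2)
f/fc = 3.3 / 0.204881 = 16.106911
|H| = 1 / sqrt(1 + 259.432582) = 0.0619658
|H|_dB = 20*log10(0.0619658) = -24.16 dB

fc = 0.204881 Hz; |H(3.3 Hz)| = -24.16 dB


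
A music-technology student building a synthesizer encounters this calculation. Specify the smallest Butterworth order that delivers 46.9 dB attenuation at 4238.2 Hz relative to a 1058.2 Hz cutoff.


Butterworth filter order formula:
n = log10(10^(A/10) - 1) / (2 * log10(f_stop/f_pass))
10^(46.9/10) - 1 = 48976.8819
f_stop/f_pass = 4238.2 / 1058.2 = 4.0051
n = 3.8914 -> ceil = 4

4


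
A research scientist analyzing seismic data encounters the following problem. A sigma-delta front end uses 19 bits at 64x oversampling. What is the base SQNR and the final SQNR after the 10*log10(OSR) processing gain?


Step 1 — baseline SQNR at Nyquist:
SQNR_base = 6.02*N + 1.76
          = 6.02*19 + 1.76
          = 116.14 dB

Step 2 — oversampling processing gain:
G = 10*log10(OSR) = 10*log10(64) = 18.06 dB

Step 3 — total:
SQNR_total = 116.14 + 18.06 = 134.2 dB

Base SQNR = 116.14 dB; oversampled SQNR = 134.2 dB


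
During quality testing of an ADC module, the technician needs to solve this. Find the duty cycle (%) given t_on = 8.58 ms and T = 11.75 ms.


Duty cycle as a percentage:
DC = (t_on / T) * 100
   = (8.58 / 11.75) * 100
   = 0.730213 * 100
   = 73.02 %

73.02 %


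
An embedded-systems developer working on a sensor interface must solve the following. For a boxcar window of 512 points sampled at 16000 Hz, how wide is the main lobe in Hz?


Main lobe width for a rectangular window:
Width = 2 * fs / N
      = 2 * 16000 / 512
      = 32000 / 512
      = 62.5 Hz

62.5 Hz


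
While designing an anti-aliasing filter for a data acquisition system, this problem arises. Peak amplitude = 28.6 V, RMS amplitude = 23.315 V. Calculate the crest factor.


Crest factor is the ratio of peak to RMS:
CF = V_peak / V_rms
   = 28.6 / 23.315
   = 1.2267

1.2267


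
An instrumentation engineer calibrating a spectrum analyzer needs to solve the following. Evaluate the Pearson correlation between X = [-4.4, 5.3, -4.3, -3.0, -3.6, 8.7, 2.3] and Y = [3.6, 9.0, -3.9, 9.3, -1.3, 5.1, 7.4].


Pearson correlation coefficient (population):
r = cov(X,Y) / (std(X) * std(Y))
Mean X = 0.1429, Mean Y = 4.1714
Cov(X,Y) = 11.804082
Std(X) = 4.909715, Std(Y) = 4.725528
r = 0.5088

0.5088


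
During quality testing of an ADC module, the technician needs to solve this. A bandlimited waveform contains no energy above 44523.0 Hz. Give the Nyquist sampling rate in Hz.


The Nyquist rate is twice the maximum frequency component.
fs_min = 2 * fmax
      = 2 * 44523.0
      = 89046.0 Hz

89046.0


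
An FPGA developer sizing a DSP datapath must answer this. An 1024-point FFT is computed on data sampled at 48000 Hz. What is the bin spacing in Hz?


DFT frequency resolution:
df = fs / N
   = 48000 / 1024
   = 46.875 Hz

46.875 Hz


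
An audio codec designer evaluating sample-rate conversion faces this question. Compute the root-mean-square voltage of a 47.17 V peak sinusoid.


RMS voltage for a sinusoidal waveform:
V_rms = V_peak / sqrt(2)
      = 47.17 / 1.414214
      = 33.354 V

33.354 V


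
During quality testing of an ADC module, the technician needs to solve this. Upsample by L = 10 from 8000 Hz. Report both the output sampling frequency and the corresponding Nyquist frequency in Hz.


Step 1 — output sample rate after interpolation by L:
fs_out = L * fs_in = 10 * 8000 = 80000 Hz

Step 2 — Nyquist frequency of the output stream:
f_Nyq = fs_out / 2 = 80000 / 2 = 40000.0 Hz

fs_out = 80000 Hz; f_Nyquist = 40000.0 Hz


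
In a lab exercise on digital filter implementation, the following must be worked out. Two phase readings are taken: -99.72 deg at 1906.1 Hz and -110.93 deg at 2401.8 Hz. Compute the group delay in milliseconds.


Group delay from phase difference:
tau = -d(phi)/d(omega)
d(phi) = -11.21 deg = -0.195651 rad
d(omega) = 2*pi*(2401.8 - 1906.1) = 3114.575 rad/s
tau = -(-0.195651) / 3114.575
    = 0.0628 ms

0.0628 ms


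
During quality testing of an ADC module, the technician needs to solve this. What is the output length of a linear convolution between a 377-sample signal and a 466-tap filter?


Linear convolution output length:
L = N + M - 1
  = 377 + 466 - 1
  = 842 samples

842


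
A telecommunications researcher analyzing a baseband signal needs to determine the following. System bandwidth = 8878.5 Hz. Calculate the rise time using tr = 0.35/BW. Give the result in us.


Rise time from bandwidth relationship:
tr = 0.35 / BW
   = 0.35 / 8878.5
   = 3.942107338e-05 s
   = 39.4211 us

39.4211 us


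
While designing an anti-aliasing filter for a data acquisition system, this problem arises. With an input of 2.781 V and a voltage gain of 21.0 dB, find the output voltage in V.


Output voltage from dB gain:
V_out = V_in * 10^(gain_dB / 20)
      = 2.781 * 10^(21.0 / 20)
      = 2.781 * 11.220185
      = 31.2033 V

31.2033 V


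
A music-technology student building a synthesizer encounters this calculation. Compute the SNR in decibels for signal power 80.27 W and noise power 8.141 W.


SNR in decibels:
SNR = 10 * log10(Ps / Pn)
    = 10 * log10(80.27 / 8.141)
    = 10 * log10(9.86)
    = 10 * 0.9939
    = 9.94 dB

9.94 dB


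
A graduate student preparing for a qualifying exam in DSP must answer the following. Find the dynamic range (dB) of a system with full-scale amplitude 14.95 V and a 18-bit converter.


Dynamic range from full-scale to LSB:
V_min = V_max / 2^bits = 14.95 / 2^18
DR = 20 * log10(V_max / V_min)
   = 20 * log10(2^18)
   = 20 * 18 * log10(2)
   = 108.37 dB

108.37 dB


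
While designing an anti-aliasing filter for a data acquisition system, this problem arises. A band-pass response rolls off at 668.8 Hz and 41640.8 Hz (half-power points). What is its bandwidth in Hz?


Bandwidth is the difference of -3dB frequencies:
BW = f_high - f_low
   = 41640.8 - 668.8
   = 40972.0 Hz

40972.0 Hz


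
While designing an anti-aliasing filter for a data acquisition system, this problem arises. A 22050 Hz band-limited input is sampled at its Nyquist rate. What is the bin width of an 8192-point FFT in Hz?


Step 1 — Nyquist sampling rate:
fs = 2 * fmax = 2 * 22050 = 44100 Hz

Step 2 — DFT bin spacing:
df = fs / N = 44100 / 8192 = 5.3833 Hz

5.3833 Hz


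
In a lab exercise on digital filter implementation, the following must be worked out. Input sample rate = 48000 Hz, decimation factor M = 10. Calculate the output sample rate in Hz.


Decimation reduces the sample rate:
fs_out = fs_in / M
       = 48000 / 10
       = 4800.0 Hz

4800.0 Hz


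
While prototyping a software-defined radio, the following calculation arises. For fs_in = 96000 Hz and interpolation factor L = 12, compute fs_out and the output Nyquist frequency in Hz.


Step 1 — output sample rate after interpolation by L:
fs_out = L * fs_in = 12 * 96000 = 1152000 Hz

Step 2 — Nyquist frequency of the output stream:
f_Nyq = fs_out / 2 = 1152000 / 2 = 576000.0 Hz

fs_out = 1152000 Hz; f_Nyquist = 576000.0 Hz


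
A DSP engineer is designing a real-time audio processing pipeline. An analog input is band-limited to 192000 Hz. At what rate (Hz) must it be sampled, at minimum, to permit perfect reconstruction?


The Nyquist rate is twice the maximum frequency component.
fs_min = 2 * fmax
      = 2 * 192000
      = 384000 Hz

384000


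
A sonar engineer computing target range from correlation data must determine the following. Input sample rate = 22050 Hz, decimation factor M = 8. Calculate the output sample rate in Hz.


Decimation reduces the sample rate:
fs_out = fs_in / M
       = 22050 / 8
       = 2756.25 Hz

2756.25 Hz


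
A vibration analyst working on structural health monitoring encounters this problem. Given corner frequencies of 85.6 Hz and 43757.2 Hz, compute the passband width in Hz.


Bandwidth is the difference of -3dB frequencies:
BW = f_high - f_low
   = 43757.2 - 85.6
   = 43671.6 Hz

43671.6 Hz


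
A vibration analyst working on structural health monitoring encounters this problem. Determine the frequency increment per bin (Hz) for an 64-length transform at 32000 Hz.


DFT frequency resolution:
df = fs / N
   = 32000 / 64
   = 500.0 Hz

500.0 Hz


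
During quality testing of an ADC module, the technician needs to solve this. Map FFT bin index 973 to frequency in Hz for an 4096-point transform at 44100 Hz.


Frequency of DFT bin k:
f_k = k * fs / N
    = 973 * 44100 / 4096
    = 42909300 / 4096
    = 10475.903 Hz

10475.903 Hz


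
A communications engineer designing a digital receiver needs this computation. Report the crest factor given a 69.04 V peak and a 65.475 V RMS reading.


Crest factor is the ratio of peak to RMS:
CF = V_peak / V_rms
   = 69.04 / 65.475
   = 1.0544

1.0544


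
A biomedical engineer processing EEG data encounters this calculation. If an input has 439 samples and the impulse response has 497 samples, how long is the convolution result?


Linear convolution output length:
L = N + M - 1
  = 439 + 497 - 1
  = 935 samples

935


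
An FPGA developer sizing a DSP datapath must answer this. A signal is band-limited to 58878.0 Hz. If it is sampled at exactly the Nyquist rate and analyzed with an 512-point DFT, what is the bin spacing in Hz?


Step 1 — Nyquist sampling rate:
fs = 2 * fmax = 2 * 58878.0 = 117756.0 Hz

Step 2 — DFT bin spacing:
df = fs / N = 117756.0 / 512 = 229.9922 Hz

229.9922 Hz


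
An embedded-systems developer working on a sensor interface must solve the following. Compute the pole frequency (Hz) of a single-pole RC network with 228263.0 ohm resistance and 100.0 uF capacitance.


Cutoff frequency of a first-order RC filter:
fc = 1 / (2 * pi * R * C)
C = 100.0 uF = 0.0001 F
fc = 1 / (2 * pi * 228263.0 * 0.0001)
   = 1 / 143.42187277727
   = 0.006972 Hz

0.006972 Hz


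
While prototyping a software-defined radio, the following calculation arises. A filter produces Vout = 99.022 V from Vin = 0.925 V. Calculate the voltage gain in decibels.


Voltage gain in dB:
G = 20 * log10(Vout / Vin)
  = 20 * log10(99.022 / 0.925)
  = 20 * log10(107.050811)
  = 20 * 2.02959
  = 40.59 dB

40.59 dB


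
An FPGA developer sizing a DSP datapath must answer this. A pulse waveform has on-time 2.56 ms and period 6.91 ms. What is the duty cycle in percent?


Duty cycle as a percentage:
DC = (t_on / T) * 100
   = (2.56 / 6.91) * 100
   = 0.370478 * 100
   = 37.05 %

37.05 %


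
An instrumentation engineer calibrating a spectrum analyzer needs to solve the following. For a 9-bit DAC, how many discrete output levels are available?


Number of quantization levels = 2^N
= 2^9
= 512

512


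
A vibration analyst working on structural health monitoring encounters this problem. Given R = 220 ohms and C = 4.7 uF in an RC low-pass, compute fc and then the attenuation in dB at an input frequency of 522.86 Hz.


Step 1 — cutoff frequency:
fc = 1 / (2*pi*R*C)
C = 4.7 uF = 4.7e-06 F
fc = 1 / (2*pi*220*4.7e-06)
   = 153.922 Hz

Step 2 — magnitude at f = 522.86 Hz:
|H(f)| = 1 / sqrt(1 + (f/fc)^2)
f/fc = 522.86 / 153.922 = 3.396915
|H| = 1 / sqrt(1 + 11.539032) = 0.2824021
|H|_dB = 20*log10(0.2824021) = -10.98 dB

fc = 153.922 Hz; |H(522.86 Hz)| = -10.98 dB


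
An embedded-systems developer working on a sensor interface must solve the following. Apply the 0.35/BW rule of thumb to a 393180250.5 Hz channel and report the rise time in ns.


Rise time from bandwidth relationship:
tr = 0.35 / BW
   = 0.35 / 393180250.5
   = 8.901769597e-10 s
   = 0.8902 ns

0.8902 ns


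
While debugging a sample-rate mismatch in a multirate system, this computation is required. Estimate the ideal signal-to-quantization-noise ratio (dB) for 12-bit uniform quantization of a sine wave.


Theoretical SNR for a full-scale sinusoid:
SNR = 6.02 * N + 1.76
    = 6.02 * 12 + 1.76
    = 72.24 + 1.76
    = 74.0 dB

74.0 dB


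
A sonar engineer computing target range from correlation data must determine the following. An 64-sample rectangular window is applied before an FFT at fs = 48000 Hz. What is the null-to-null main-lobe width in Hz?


Main lobe width for a rectangular window:
Width = 2 * fs / N
      = 2 * 48000 / 64
      = 96000 / 64
      = 1500.0 Hz

1500.0 Hz


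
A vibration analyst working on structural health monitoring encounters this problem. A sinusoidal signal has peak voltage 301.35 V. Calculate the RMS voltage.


RMS voltage for a sinusoidal waveform:
V_rms = V_peak / sqrt(2)
      = 301.35 / 1.414214
      = 213.087 V

213.087 V


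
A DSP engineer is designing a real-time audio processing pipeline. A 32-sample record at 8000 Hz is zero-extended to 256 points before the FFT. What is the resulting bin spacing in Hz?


Frequency resolution after zero-padding:
N_padded = 32 * 8 = 256
df = fs / N_padded
   = 8000 / 256
   = 31.25 Hz

31.25 Hz


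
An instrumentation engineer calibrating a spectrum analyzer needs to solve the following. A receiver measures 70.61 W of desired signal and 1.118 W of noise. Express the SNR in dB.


SNR in decibels:
SNR = 10 * log10(Ps / Pn)
    = 10 * log10(70.61 / 1.118)
    = 10 * log10(63.1574)
    = 10 * 1.8004
    = 18.0 dB

18.0 dB


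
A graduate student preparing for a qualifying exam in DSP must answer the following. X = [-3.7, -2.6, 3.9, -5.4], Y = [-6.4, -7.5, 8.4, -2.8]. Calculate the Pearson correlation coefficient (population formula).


Pearson correlation coefficient (population):
r = cov(X,Y) / (std(X) * std(Y))
Mean X = -1.95, Mean Y = -2.075
Cov(X,Y) = 18.71875
Std(X) = 3.521718, Std(Y) = 6.292605
r = 0.8447

0.8447


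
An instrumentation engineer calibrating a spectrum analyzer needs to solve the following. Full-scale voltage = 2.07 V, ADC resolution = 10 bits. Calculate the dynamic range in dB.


Dynamic range from full-scale to LSB:
V_min = V_max / 2^bits = 2.07 / 2^10
DR = 20 * log10(V_max / V_min)
   = 20 * log10(2^10)
   = 20 * 10 * log10(2)
   = 60.21 dB

60.21 dB


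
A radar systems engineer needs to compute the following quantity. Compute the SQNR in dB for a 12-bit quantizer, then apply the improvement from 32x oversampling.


Step 1 — baseline SQNR at Nyquist:
SQNR_base = 6.02*N + 1.76
          = 6.02*12 + 1.76
          = 74.0 dB

Step 2 — oversampling processing gain:
G = 10*log10(OSR) = 10*log10(32) = 15.05 dB

Step 3 — total:
SQNR_total = 74.0 + 15.05 = 89.05 dB

Base SQNR = 74.0 dB; oversampled SQNR = 89.05 dB


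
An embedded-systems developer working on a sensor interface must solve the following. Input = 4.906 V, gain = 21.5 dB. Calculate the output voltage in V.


Output voltage from dB gain:
V_out = V_in * 10^(gain_dB / 20)
      = 4.906 * 10^(21.5 / 20)
      = 4.906 * 11.885022
      = 58.3079 V

58.3079 V


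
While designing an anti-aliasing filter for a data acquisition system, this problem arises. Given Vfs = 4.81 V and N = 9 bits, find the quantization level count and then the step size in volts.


Step 1 — number of quantization levels:
L = 2^N = 2^9 = 512

Step 2 — LSB step size:
delta = Vfs / L
      = 4.81 / 512
      = 0.00939453 V

Levels = 512; step size = 0.00939453 V


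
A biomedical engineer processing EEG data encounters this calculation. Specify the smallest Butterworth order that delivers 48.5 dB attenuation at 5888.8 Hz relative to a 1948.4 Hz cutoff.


Butterworth filter order formula:
n = log10(10^(A/10) - 1) / (2 * log10(f_stop/f_pass))
10^(48.5/10) - 1 = 70793.5784
f_stop/f_pass = 5888.8 / 1948.4 = 3.0224
n = 5.0484 -> ceil = 6

6


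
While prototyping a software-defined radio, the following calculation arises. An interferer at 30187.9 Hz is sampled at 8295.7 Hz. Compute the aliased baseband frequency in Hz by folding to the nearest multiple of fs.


Compute the nearest integer multiple of fs to the signal:
n = round(30187.9 / 8295.7) = 4
f_alias = |30187.9 - 4 * 8295.7|
        = |30187.9 - 33182.8|
        = 2994.9 Hz

2994.9


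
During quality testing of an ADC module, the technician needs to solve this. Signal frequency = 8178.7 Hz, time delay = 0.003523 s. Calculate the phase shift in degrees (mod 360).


Phase shift from frequency and time delay:
phi = 360 * f * t_delay
    = 360 * 8178.7 * 0.003523
    = 10372.88 degrees
    mod 360 = 292.88 degrees

292.88 degrees


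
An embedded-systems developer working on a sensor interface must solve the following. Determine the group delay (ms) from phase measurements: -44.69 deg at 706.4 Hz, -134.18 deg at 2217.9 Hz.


Group delay from phase difference:
tau = -d(phi)/d(omega)
d(phi) = -89.49 deg = -1.561895 rad
d(omega) = 2*pi*(2217.9 - 706.4) = 9497.0346 rad/s
tau = -(-1.561895) / 9497.0346
    = 0.1645 ms

0.1645 ms


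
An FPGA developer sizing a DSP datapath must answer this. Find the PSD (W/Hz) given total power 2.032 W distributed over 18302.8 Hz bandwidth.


Power spectral density:
PSD = P / BW
    = 2.032 / 18302.8
    = 0.00011102 W/Hz

0.00011102 W/Hz


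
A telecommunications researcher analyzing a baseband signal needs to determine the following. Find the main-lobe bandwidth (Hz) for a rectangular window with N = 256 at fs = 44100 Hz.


Main lobe width for a rectangular window:
Width = 2 * fs / N
      = 2 * 44100 / 256
      = 88200 / 256
      = 344.531 Hz

344.531 Hz


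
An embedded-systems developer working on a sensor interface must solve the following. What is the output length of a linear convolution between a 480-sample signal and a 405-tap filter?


Linear convolution output length:
L = N + M - 1
  = 480 + 405 - 1
  = 884 samples

884


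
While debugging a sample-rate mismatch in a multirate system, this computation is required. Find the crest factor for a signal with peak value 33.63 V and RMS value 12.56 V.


Crest factor is the ratio of peak to RMS:
CF = V_peak / V_rms
   = 33.63 / 12.56
   = 2.6775

2.6775


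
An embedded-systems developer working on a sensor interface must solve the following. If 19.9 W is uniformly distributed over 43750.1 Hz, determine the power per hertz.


Power spectral density:
PSD = P / BW
    = 19.9 / 43750.1
    = 0.00045486 W/Hz

0.00045486 W/Hz


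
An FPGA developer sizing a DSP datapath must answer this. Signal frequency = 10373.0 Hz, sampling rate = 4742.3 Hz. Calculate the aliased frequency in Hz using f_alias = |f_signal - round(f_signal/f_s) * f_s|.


Compute the nearest integer multiple of fs to the signal:
n = round(10373.0 / 4742.3) = 2
f_alias = |10373.0 - 2 * 4742.3|
        = |10373.0 - 9484.6|
        = 888.4 Hz

888.4


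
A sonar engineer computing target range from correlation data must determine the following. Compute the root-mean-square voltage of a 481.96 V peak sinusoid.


RMS voltage for a sinusoidal waveform:
V_rms = V_peak / sqrt(2)
      = 481.96 / 1.414214
      = 340.797 V

340.797 V


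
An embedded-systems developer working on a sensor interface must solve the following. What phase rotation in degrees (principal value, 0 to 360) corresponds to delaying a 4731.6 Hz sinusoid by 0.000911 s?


Phase shift from frequency and time delay:
phi = 360 * f * t_delay
    = 360 * 4731.6 * 0.000911
    = 1551.78 degrees
    mod 360 = 111.78 degrees

111.78 degrees


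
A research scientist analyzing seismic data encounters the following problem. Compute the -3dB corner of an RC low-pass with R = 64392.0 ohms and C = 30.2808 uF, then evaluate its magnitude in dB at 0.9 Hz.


Step 1 — cutoff frequency:
fc = 1 / (2*pi*R*C)
C = 30.2808 uF = 3.02808e-05 F
fc = 1 / (2*pi*64392.0*3.02808e-05)
   = 0.0816246 Hz

Step 2 — magnitude at f = 0.9 Hz:
|H(f)| = 1 / sqrt(1 + (f/fc)^2)
f/fc = 0.9 / 0.0816246 = 11.026088
|H| = 1 / sqrt(1 + 121.574617) = 0.0903233
|H|_dB = 20*log10(0.0903233) = -20.88 dB

fc = 0.0816246 Hz; |H(0.9 Hz)| = -20.88 dB


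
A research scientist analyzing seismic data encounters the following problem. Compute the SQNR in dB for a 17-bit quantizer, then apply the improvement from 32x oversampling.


Step 1 — baseline SQNR at Nyquist:
SQNR_base = 6.02*N + 1.76
          = 6.02*17 + 1.76
          = 104.1 dB

Step 2 — oversampling processing gain:
G = 10*log10(OSR) = 10*log10(32) = 15.05 dB

Step 3 — total:
SQNR_total = 104.1 + 15.05 = 119.15 dB

Base SQNR = 104.1 dB; oversampled SQNR = 119.15 dB


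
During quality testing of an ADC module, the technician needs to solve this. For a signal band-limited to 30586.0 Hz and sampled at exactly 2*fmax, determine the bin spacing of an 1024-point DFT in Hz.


Step 1 — Nyquist sampling rate:
fs = 2 * fmax = 2 * 30586.0 = 61172.0 Hz

Step 2 — DFT bin spacing:
df = fs / N = 61172.0 / 1024 = 59.7383 Hz

59.7383 Hz


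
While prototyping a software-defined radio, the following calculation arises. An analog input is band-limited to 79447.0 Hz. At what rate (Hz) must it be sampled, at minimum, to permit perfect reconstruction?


The Nyquist rate is twice the maximum frequency component.
fs_min = 2 * fmax
      = 2 * 79447.0
      = 158894.0 Hz

158894.0


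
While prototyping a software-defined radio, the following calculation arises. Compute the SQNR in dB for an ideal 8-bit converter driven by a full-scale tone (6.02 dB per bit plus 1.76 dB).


Theoretical SNR for a full-scale sinusoid:
SNR = 6.02 * N + 1.76
    = 6.02 * 8 + 1.76
    = 48.16 + 1.76
    = 49.92 dB

49.92 dB


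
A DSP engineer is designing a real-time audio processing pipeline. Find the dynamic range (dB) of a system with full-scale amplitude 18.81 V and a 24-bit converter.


Dynamic range from full-scale to LSB:
V_min = V_max / 2^bits = 18.81 / 2^24
DR = 20 * log10(V_max / V_min)
   = 20 * log10(2^24)
   = 20 * 24 * log10(2)
   = 144.49 dB

144.49 dB


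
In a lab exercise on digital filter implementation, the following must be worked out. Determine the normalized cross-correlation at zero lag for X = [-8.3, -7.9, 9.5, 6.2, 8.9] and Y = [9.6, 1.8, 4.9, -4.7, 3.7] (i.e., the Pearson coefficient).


Pearson correlation coefficient (population):
r = cov(X,Y) / (std(X) * std(Y))
Mean X = 1.68, Mean Y = 3.06
Cov(X,Y) = -13.8528
Std(X) = 8.063349, Std(Y) = 4.655577
r = -0.369

-0.369


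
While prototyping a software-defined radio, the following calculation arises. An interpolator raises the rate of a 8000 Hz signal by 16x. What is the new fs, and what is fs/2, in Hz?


Step 1 — output sample rate after interpolation by L:
fs_out = L * fs_in = 16 * 8000 = 128000 Hz

Step 2 — Nyquist frequency of the output stream:
f_Nyq = fs_out / 2 = 128000 / 2 = 64000.0 Hz

fs_out = 128000 Hz; f_Nyquist = 64000.0 Hz


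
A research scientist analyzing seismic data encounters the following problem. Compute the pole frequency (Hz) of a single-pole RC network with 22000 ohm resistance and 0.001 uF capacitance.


Cutoff frequency of a first-order RC filter:
fc = 1 / (2 * pi * R * C)
C = 0.001 uF = 1e-09 F
fc = 1 / (2 * pi * 22000 * 1e-09)
   = 1 / 0.00013823007675795
   = 7234.315595 Hz

7234.315595 Hz


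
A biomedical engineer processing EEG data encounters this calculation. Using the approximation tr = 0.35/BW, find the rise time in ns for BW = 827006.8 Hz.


Rise time from bandwidth relationship:
tr = 0.35 / BW
   = 0.35 / 827006.8
   = 4.232129651e-07 s
   = 423.213 ns

423.213 ns


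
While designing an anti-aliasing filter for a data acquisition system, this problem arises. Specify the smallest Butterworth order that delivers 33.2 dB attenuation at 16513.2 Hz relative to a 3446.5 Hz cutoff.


Butterworth filter order formula:
n = log10(10^(A/10) - 1) / (2 * log10(f_stop/f_pass))
10^(33.2/10) - 1 = 2088.2961
f_stop/f_pass = 16513.2 / 3446.5 = 4.7913
n = 2.4394 -> ceil = 3

3


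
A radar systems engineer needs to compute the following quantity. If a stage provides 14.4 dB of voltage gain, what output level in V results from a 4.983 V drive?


Output voltage from dB gain:
V_out = V_in * 10^(gain_dB / 20)
      = 4.983 * 10^(14.4 / 20)
      = 4.983 * 5.248075
      = 26.1512 V

26.1512 V


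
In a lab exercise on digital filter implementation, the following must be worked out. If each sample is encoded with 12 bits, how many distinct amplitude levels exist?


Number of quantization levels = 2^N
= 2^12
= 4096

4096


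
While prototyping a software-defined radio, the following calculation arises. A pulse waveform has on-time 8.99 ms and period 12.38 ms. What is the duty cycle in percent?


Duty cycle as a percentage:
DC = (t_on / T) * 100
   = (8.99 / 12.38) * 100
   = 0.726171 * 100
   = 72.62 %

72.62 %


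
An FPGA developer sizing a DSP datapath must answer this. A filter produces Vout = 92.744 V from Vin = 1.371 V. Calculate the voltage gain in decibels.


Voltage gain in dB:
G = 20 * log10(Vout / Vin)
  = 20 * log10(92.744 / 1.371)
  = 20 * log10(67.646973)
  = 20 * 1.830248
  = 36.6 dB

36.6 dB


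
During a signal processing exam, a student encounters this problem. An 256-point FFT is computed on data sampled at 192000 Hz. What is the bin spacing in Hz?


DFT frequency resolution:
df = fs / N
   = 192000 / 256
   = 750.0 Hz

750.0 Hz


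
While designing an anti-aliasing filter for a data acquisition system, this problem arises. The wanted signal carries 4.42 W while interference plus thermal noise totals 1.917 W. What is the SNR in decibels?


SNR in decibels:
SNR = 10 * log10(Ps / Pn)
    = 10 * log10(4.42 / 1.917)
    = 10 * log10(2.3057)
    = 10 * 0.3628
    = 3.63 dB

3.63 dB


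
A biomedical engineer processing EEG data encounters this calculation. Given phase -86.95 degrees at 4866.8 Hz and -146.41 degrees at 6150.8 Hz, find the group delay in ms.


Group delay from phase difference:
tau = -d(phi)/d(omega)
d(phi) = -59.46 deg = -1.037773 rad
d(omega) = 2*pi*(6150.8 - 4866.8) = 8067.6099 rad/s
tau = -(-1.037773) / 8067.6099
    = 0.1286 ms

0.1286 ms


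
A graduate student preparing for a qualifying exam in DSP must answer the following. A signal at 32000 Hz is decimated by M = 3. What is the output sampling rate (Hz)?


Decimation reduces the sample rate:
fs_out = fs_in / M
       = 32000 / 3
       = 10666.6667 Hz

10666.6667 Hz


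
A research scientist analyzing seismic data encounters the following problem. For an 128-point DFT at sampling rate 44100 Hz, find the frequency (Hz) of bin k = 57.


Frequency of DFT bin k:
f_k = k * fs / N
    = 57 * 44100 / 128
    = 2513700 / 128
    = 19638.281 Hz

19638.281 Hz


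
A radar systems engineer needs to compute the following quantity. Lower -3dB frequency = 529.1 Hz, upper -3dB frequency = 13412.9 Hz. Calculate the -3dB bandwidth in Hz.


Bandwidth is the difference of -3dB frequencies:
BW = f_high - f_low
   = 13412.9 - 529.1
   = 12883.8 Hz

12883.8 Hz


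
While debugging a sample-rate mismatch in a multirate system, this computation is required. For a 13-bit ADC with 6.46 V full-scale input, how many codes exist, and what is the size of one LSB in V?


Step 1 — number of quantization levels:
L = 2^N = 2^13 = 8192

Step 2 — LSB step size:
delta = Vfs / L
      = 6.46 / 8192
      = 0.00078857 V

Levels = 8192; step size = 0.00078857 V


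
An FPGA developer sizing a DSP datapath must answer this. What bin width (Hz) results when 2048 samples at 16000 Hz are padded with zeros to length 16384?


Frequency resolution after zero-padding:
N_padded = 2048 * 8 = 16384
df = fs / N_padded
   = 16000 / 16384
   = 0.9766 Hz

0.9766 Hz


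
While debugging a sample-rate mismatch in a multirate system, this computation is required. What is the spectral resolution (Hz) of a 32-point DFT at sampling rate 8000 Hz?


DFT frequency resolution:
df = fs / N
   = 8000 / 32
   = 250.0 Hz

250.0 Hz


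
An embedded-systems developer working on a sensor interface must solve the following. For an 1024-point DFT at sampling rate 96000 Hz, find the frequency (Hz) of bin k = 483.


Frequency of DFT bin k:
f_k = k * fs / N
    = 483 * 96000 / 1024
    = 46368000 / 1024
    = 45281.25 Hz

45281.25 Hz


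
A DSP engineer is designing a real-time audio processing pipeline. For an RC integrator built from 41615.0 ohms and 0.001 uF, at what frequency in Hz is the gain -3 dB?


Cutoff frequency of a first-order RC filter:
fc = 1 / (2 * pi * R * C)
C = 0.001 uF = 1e-09 F
fc = 1 / (2 * pi * 41615.0 * 1e-09)
   = 1 / 0.00026147475655828
   = 3824.460966 Hz

3824.460966 Hz


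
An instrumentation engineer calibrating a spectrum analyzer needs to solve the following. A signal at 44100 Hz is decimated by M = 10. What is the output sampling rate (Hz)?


Decimation reduces the sample rate:
fs_out = fs_in / M
       = 44100 / 10
       = 4410.0 Hz

4410.0 Hz


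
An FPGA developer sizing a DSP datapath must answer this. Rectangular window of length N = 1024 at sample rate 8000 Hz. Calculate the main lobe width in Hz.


Main lobe width for a rectangular window:
Width = 2 * fs / N
      = 2 * 8000 / 1024
      = 16000 / 1024
      = 15.625 Hz

15.625 Hz


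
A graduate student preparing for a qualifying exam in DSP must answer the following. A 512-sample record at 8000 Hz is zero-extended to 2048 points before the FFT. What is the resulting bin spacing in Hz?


Frequency resolution after zero-padding:
N_padded = 512 * 4 = 2048
df = fs / N_padded
   = 8000 / 2048
   = 3.9062 Hz

3.9062 Hz


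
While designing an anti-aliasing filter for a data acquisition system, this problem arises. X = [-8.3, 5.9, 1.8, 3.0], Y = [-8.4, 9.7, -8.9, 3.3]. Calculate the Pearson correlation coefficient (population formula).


Pearson correlation coefficient (population):
r = cov(X,Y) / (std(X) * std(Y))
Mean X = 0.6, Mean Y = -1.075
Cov(X,Y) = 30.8525
Std(X) = 5.350234, Std(Y) = 7.90771
r = 0.7292

0.7292


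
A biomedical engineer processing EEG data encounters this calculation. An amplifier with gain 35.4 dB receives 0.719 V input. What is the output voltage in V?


Output voltage from dB gain:
V_out = V_in * 10^(gain_dB / 20)
      = 0.719 * 10^(35.4 / 20)
      = 0.719 * 58.884366
      = 42.3379 V

42.3379 V


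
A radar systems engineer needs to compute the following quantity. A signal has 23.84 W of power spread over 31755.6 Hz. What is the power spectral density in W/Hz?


Power spectral density:
PSD = P / BW
    = 23.84 / 31755.6
    = 0.00075073 W/Hz

0.00075073 W/Hz


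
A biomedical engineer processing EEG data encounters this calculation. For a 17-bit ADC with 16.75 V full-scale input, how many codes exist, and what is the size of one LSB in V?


Step 1 — number of quantization levels:
L = 2^N = 2^17 = 131072

Step 2 — LSB step size:
delta = Vfs / L
      = 16.75 / 131072
      = 0.00012779 V

Levels = 131072; step size = 0.00012779 V


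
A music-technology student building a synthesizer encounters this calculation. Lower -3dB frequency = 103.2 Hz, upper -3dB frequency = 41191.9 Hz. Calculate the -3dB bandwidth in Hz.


Bandwidth is the difference of -3dB frequencies:
BW = f_high - f_low
   = 41191.9 - 103.2
   = 41088.7 Hz

41088.7 Hz


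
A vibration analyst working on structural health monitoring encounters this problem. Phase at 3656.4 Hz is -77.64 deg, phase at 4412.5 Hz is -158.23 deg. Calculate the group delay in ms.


Group delay from phase difference:
tau = -d(phi)/d(omega)
d(phi) = -80.59 deg = -1.406561 rad
d(omega) = 2*pi*(4412.5 - 3656.4) = 4750.7164 rad/s
tau = -(-1.406561) / 4750.7164
    = 0.2961 ms

0.2961 ms


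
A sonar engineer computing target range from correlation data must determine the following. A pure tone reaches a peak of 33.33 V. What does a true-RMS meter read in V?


RMS voltage for a sinusoidal waveform:
V_rms = V_peak / sqrt(2)
      = 33.33 / 1.414214
      = 23.568 V

23.568 V


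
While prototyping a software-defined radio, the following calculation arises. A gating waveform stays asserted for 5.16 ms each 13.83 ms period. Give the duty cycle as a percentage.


Duty cycle as a percentage:
DC = (t_on / T) * 100
   = (5.16 / 13.83) * 100
   = 0.373102 * 100
   = 37.31 %

37.31 %


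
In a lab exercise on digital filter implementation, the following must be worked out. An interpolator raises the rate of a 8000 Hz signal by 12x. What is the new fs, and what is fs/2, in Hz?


Step 1 — output sample rate after interpolation by L:
fs_out = L * fs_in = 12 * 8000 = 96000 Hz

Step 2 — Nyquist frequency of the output stream:
f_Nyq = fs_out / 2 = 96000 / 2 = 48000.0 Hz

fs_out = 96000 Hz; f_Nyquist = 48000.0 Hz


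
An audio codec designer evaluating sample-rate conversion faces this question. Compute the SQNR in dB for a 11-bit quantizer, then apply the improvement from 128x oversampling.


Step 1 — baseline SQNR at Nyquist:
SQNR_base = 6.02*N + 1.76
          = 6.02*11 + 1.76
          = 67.98 dB

Step 2 — oversampling processing gain:
G = 10*log10(OSR) = 10*log10(128) = 21.07 dB

Step 3 — total:
SQNR_total = 67.98 + 21.07 = 89.05 dB

Base SQNR = 67.98 dB; oversampled SQNR = 89.05 dB


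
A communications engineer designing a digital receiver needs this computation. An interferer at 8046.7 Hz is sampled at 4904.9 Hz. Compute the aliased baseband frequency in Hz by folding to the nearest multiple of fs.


Compute the nearest integer multiple of fs to the signal:
n = round(8046.7 / 4904.9) = 2
f_alias = |8046.7 - 2 * 4904.9|
        = |8046.7 - 9809.8|
        = 1763.1 Hz

1763.1


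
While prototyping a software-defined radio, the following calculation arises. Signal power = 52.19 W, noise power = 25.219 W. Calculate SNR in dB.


SNR in decibels:
SNR = 10 * log10(Ps / Pn)
    = 10 * log10(52.19 / 25.219)
    = 10 * log10(2.0695)
    = 10 * 0.3159
    = 3.16 dB

3.16 dB


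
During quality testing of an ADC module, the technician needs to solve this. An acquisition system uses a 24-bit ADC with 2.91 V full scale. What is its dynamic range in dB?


Dynamic range from full-scale to LSB:
V_min = V_max / 2^bits = 2.91 / 2^24
DR = 20 * log10(V_max / V_min)
   = 20 * log10(2^24)
   = 20 * 24 * log10(2)
   = 144.49 dB

144.49 dB


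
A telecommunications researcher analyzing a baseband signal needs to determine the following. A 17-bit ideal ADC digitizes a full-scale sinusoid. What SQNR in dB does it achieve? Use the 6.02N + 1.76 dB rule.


Theoretical SNR for a full-scale sinusoid:
SNR = 6.02 * N + 1.76
    = 6.02 * 17 + 1.76
    = 102.34 + 1.76
    = 104.1 dB

104.1 dB


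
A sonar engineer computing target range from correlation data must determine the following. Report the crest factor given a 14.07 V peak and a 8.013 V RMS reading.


Crest factor is the ratio of peak to RMS:
CF = V_peak / V_rms
   = 14.07 / 8.013
   = 1.7559

1.7559


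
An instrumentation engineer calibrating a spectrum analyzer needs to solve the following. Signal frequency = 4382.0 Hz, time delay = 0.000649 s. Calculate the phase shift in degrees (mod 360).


Phase shift from frequency and time delay:
phi = 360 * f * t_delay
    = 360 * 4382.0 * 0.000649
    = 1023.81 degrees
    mod 360 = 303.81 degrees

303.81 degrees


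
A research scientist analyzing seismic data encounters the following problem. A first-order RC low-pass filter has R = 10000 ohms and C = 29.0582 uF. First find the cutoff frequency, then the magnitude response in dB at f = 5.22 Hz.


Step 1 — cutoff frequency:
fc = 1 / (2*pi*R*C)
C = 29.0582 uF = 2.90582e-05 F
fc = 1 / (2*pi*10000*2.90582e-05)
   = 0.547711 Hz

Step 2 — magnitude at f = 5.22 Hz:
|H(f)| = 1 / sqrt(1 + (f/fc)^2)
f/fc = 5.22 / 0.547711 = 9.530574
|H| = 1 / sqrt(1 + 90.831841) = 0.1043526
|H|_dB = 20*log10(0.1043526) = -19.63 dB

fc = 0.547711 Hz; |H(5.22 Hz)| = -19.63 dB


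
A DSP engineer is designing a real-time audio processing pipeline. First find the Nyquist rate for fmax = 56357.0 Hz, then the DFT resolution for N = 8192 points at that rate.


Step 1 — Nyquist sampling rate:
fs = 2 * fmax = 2 * 56357.0 = 112714.0 Hz

Step 2 — DFT bin spacing:
df = fs / N = 112714.0 / 8192 = 13.759 Hz

13.759 Hz


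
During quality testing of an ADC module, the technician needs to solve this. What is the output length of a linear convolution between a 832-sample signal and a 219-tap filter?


Linear convolution output length:
L = N + M - 1
  = 832 + 219 - 1
  = 1050 samples

1050
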